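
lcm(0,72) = 0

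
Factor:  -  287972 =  - 2^2 * 71993^1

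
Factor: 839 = 839^1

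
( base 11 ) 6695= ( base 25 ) e2g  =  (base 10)8816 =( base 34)7la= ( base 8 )21160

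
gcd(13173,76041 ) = 3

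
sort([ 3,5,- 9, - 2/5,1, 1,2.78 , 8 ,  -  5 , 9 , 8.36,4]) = [ - 9, - 5, - 2/5,1,1, 2.78,3,  4,  5,8,8.36, 9]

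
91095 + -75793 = 15302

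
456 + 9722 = 10178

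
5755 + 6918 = 12673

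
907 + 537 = 1444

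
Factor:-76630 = - 2^1*5^1*79^1 * 97^1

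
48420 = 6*8070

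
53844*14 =753816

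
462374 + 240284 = 702658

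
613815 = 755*813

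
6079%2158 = 1763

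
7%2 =1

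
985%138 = 19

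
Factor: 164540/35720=2^( - 1)*47^( - 1)*433^1=433/94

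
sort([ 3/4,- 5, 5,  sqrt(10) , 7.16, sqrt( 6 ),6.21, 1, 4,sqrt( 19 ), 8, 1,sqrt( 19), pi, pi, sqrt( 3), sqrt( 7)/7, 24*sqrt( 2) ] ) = [-5,sqrt( 7) /7,3/4,1, 1, sqrt(3) , sqrt( 6), pi , pi , sqrt( 10), 4, sqrt( 19),sqrt(19), 5, 6.21,7.16 , 8, 24 * sqrt (2)]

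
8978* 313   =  2810114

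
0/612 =0=0.00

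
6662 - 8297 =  - 1635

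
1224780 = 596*2055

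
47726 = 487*98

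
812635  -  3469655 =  - 2657020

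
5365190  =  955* 5618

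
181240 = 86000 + 95240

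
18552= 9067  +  9485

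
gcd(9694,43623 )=4847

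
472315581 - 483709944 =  - 11394363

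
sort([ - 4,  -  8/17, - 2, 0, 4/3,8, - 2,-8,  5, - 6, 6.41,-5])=[  -  8, - 6, - 5, - 4, - 2,-2,-8/17,0, 4/3, 5 , 6.41,8] 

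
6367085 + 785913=7152998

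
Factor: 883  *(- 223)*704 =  - 138623936 = -2^6*11^1*223^1 * 883^1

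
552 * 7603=4196856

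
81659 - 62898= 18761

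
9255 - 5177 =4078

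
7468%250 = 218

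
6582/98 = 67  +  8/49= 67.16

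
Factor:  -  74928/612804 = -2^2 * 7^1*229^( - 1) = - 28/229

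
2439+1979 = 4418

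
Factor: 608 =2^5*19^1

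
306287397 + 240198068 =546485465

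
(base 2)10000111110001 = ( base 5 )234224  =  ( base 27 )bom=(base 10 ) 8689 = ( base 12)5041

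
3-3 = 0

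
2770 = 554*5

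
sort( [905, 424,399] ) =[ 399,424,905]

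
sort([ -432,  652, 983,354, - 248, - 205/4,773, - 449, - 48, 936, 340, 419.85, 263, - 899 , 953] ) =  [ - 899,  -  449, - 432 , - 248,  -  205/4, - 48, 263,340, 354, 419.85,652, 773, 936, 953, 983]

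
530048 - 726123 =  - 196075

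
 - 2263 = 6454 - 8717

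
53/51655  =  53/51655  =  0.00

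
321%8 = 1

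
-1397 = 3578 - 4975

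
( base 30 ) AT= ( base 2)101001001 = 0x149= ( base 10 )329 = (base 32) a9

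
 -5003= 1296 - 6299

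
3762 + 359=4121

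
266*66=17556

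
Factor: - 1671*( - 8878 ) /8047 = 2^1*3^1  *  13^(-1)*23^1*193^1*557^1 * 619^( - 1 ) = 14835138/8047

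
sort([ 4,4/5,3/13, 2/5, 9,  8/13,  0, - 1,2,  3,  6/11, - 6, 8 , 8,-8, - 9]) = [-9, - 8,-6,  -  1,0, 3/13,2/5 , 6/11, 8/13,  4/5,  2, 3, 4, 8,8, 9] 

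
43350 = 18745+24605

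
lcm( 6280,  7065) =56520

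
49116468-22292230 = 26824238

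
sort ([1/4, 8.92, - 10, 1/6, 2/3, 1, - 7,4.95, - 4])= [ - 10, - 7, - 4, 1/6, 1/4, 2/3, 1,4.95, 8.92]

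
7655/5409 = 7655/5409 = 1.42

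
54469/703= 54469/703 = 77.48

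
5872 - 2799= 3073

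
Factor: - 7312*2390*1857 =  - 32452337760 = - 2^5*3^1* 5^1*239^1*457^1  *  619^1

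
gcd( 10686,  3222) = 6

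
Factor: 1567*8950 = 2^1*5^2*179^1*1567^1 = 14024650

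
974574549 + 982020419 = 1956594968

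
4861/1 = 4861  =  4861.00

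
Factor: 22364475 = 3^1*5^2*7^1 * 41^1*1039^1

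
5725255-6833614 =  - 1108359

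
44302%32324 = 11978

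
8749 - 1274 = 7475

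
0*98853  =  0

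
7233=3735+3498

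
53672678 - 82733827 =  - 29061149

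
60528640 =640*94576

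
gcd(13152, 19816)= 8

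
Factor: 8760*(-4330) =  - 2^4 * 3^1 * 5^2*73^1*433^1 = -37930800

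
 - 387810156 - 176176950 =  - 563987106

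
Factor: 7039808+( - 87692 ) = 6952116 = 2^2 * 3^1*17^1*53^1*643^1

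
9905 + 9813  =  19718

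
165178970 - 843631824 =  - 678452854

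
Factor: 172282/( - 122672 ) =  - 2^(- 3)*17^( - 1)*191^1 = - 191/136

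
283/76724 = 283/76724 = 0.00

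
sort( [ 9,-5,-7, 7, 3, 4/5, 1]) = [-7, -5, 4/5 , 1 , 3,7,9] 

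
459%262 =197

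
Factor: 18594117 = 3^5*76519^1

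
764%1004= 764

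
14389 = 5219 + 9170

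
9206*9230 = 84971380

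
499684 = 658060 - 158376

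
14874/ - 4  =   - 3719+1/2 = - 3718.50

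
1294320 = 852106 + 442214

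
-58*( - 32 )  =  1856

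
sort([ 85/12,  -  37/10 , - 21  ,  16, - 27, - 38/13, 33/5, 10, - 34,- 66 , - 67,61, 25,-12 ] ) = [ - 67, - 66, - 34 ,  -  27, - 21 ,  -  12,  -  37/10, - 38/13,  33/5, 85/12, 10,16, 25, 61] 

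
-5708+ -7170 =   -  12878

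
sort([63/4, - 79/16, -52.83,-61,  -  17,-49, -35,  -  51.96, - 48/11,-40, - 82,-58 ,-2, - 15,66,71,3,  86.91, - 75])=[-82,-75,-61,-58, - 52.83, - 51.96, - 49 , - 40, - 35, - 17,  -  15 , - 79/16,-48/11,-2,3, 63/4,66,71,86.91] 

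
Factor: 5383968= 2^5* 3^1 * 17^1*3299^1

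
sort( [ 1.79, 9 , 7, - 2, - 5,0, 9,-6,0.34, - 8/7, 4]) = [ - 6,- 5,-2, - 8/7, 0, 0.34 , 1.79, 4,  7, 9, 9]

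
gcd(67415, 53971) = 1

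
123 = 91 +32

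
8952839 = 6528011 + 2424828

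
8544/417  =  2848/139 = 20.49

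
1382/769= 1382/769 = 1.80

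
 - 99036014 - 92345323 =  - 191381337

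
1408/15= 1408/15 = 93.87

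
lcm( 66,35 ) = 2310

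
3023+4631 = 7654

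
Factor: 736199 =71^1 *10369^1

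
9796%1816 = 716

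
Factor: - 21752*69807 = - 2^3*3^1 *2719^1*23269^1= -1518441864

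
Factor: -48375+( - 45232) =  - 93607 = - 93607^1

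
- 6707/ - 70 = 95 + 57/70 = 95.81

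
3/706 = 3/706 = 0.00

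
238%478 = 238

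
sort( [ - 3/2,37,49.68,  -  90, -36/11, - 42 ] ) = [ - 90, -42, - 36/11, - 3/2,37,49.68]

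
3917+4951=8868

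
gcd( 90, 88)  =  2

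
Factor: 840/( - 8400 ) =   -  1/10 = - 2^( -1 ) * 5^ ( - 1 )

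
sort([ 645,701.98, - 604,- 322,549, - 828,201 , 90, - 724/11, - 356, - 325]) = [ - 828, - 604,- 356, - 325,-322, - 724/11,90, 201,549,645,701.98] 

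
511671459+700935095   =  1212606554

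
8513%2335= 1508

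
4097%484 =225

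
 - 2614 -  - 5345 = 2731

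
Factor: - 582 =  - 2^1 *3^1*97^1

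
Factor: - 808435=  - 5^1*17^1*9511^1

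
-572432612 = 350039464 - 922472076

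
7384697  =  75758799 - 68374102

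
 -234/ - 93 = 78/31 = 2.52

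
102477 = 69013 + 33464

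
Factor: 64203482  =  2^1 * 7^1 * 197^1*23279^1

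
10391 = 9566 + 825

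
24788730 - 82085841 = - 57297111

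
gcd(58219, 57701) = 7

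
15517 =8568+6949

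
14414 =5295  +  9119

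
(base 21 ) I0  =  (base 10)378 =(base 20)ii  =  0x17a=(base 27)e0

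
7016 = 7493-477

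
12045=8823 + 3222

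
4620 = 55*84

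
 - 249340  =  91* ( - 2740)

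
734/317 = 2+100/317 =2.32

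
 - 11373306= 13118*( - 867 ) 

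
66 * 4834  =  319044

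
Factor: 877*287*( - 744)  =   - 2^3*3^1*7^1 * 31^1*41^1*877^1 = -187264056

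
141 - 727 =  - 586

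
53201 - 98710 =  - 45509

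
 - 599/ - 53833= 599/53833 = 0.01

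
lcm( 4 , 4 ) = 4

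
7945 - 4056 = 3889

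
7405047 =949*7803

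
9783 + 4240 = 14023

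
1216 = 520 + 696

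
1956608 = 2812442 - 855834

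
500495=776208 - 275713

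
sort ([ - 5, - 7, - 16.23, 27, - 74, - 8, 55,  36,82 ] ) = [ - 74 , - 16.23, - 8,-7, -5,27,36,55,  82]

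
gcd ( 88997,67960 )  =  1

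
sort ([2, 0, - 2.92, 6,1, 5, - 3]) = [ - 3, - 2.92,  0,1,  2, 5, 6] 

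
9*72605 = 653445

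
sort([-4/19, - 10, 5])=[ - 10, - 4/19, 5 ]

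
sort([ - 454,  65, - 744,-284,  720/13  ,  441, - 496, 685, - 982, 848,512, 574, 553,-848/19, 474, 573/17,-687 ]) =[ - 982, - 744, - 687, - 496, - 454, - 284, - 848/19,573/17,720/13, 65,441, 474 , 512, 553, 574,685, 848] 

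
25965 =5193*5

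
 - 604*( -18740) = 11318960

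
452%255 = 197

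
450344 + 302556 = 752900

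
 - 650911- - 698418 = 47507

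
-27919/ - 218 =27919/218 = 128.07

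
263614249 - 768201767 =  - 504587518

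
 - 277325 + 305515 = 28190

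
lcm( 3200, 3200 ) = 3200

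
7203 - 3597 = 3606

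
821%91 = 2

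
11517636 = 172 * 66963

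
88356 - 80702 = 7654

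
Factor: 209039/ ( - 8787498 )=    - 2^(-1 )*  3^( - 1 ) * 209039^1*1464583^( - 1)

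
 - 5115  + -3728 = - 8843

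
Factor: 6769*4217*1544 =44073283912 = 2^3*7^1*193^1*967^1 *4217^1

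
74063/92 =805 + 3/92= 805.03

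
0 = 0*521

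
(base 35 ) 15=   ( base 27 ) 1d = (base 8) 50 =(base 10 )40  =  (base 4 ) 220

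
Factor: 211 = 211^1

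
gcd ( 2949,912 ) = 3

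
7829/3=2609+2/3=   2609.67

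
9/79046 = 9/79046 = 0.00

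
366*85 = 31110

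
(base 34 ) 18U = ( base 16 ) 5B2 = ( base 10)1458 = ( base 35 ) 16n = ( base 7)4152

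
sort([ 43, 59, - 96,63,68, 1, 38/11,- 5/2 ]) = [ - 96, - 5/2,1,38/11, 43, 59, 63, 68]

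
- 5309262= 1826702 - 7135964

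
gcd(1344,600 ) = 24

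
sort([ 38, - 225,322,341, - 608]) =[-608, - 225,38 , 322, 341] 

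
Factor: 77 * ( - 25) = -5^2*7^1*11^1  =  -1925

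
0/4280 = 0=   0.00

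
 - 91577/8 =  - 11448 + 7/8 = - 11447.12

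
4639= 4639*1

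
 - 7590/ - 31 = 244 + 26/31 = 244.84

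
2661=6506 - 3845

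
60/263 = 60/263 = 0.23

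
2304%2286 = 18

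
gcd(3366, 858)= 66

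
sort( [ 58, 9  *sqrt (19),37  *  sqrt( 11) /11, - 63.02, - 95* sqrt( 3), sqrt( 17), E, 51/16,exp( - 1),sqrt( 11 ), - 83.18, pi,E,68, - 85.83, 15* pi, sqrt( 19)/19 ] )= [- 95 * sqrt(3 ), - 85.83 ,- 83.18, - 63.02, sqrt( 19)/19,exp(  -  1),E , E, pi,51/16, sqrt( 11) , sqrt( 17),37* sqrt(11)/11, 9*sqrt(19), 15*pi, 58,  68 ] 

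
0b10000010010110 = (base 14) 307C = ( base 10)8342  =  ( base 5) 231332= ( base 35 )6sc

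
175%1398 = 175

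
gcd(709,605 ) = 1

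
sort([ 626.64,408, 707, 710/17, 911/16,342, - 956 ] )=[-956,  710/17,911/16, 342,408, 626.64 , 707 ] 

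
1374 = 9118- 7744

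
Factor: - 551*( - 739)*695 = 282996355 = 5^1*  19^1* 29^1*139^1*739^1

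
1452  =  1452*1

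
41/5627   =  41/5627 = 0.01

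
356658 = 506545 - 149887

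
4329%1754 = 821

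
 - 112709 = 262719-375428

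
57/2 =57/2 = 28.50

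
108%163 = 108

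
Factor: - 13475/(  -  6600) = 2^(- 3) * 3^(  -  1)*7^2 = 49/24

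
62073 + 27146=89219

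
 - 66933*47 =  - 3145851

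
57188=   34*1682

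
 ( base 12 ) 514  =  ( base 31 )NN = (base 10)736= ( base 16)2E0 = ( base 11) 60A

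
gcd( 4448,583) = 1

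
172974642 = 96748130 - -76226512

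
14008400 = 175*80048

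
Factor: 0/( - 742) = 0 = 0^1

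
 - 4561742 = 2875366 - 7437108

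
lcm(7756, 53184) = 372288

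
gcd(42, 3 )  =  3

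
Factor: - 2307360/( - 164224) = 72105/5132  =  2^( - 2) * 3^1 * 5^1* 11^1*  19^1*23^1 * 1283^(-1)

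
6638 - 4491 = 2147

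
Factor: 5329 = 73^2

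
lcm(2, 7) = 14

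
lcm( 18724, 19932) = 617892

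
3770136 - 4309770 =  - 539634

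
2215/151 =14 + 101/151  =  14.67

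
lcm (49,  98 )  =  98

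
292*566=165272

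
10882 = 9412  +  1470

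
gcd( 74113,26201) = 1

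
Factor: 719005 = 5^1*7^1 *20543^1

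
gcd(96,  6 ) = 6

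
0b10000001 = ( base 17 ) 7A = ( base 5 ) 1004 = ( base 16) 81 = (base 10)129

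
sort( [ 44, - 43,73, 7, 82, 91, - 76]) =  [ - 76, - 43, 7, 44, 73, 82, 91]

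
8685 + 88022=96707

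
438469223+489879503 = 928348726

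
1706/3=568 + 2/3 = 568.67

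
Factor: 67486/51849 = 82/63= 2^1*3^( - 2 ) *7^( - 1)*41^1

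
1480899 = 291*5089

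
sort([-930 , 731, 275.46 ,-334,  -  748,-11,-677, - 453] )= [ - 930,-748, - 677,-453 , - 334, - 11, 275.46,731]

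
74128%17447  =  4340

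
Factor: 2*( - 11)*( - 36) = 2^3*3^2*11^1 = 792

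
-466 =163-629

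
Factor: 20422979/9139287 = 3^ (-1 )*43^1*293^1 * 313^( - 1 )*1621^1 * 9733^( - 1 )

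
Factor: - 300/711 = - 100/237 = -2^2*3^( - 1) * 5^2*79^(  -  1) 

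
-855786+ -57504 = - 913290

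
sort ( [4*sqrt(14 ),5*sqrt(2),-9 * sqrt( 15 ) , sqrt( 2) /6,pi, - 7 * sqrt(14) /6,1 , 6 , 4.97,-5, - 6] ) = [-9* sqrt( 15), - 6,-5, - 7 * sqrt( 14 ) /6,sqrt ( 2)/6, 1,  pi,  4.97,6,5 * sqrt (2),4*sqrt(14)]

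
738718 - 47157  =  691561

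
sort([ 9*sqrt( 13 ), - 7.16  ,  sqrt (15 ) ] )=[ - 7.16,sqrt(15) , 9*sqrt( 13) ] 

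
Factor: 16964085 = 3^1*5^1*1130939^1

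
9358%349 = 284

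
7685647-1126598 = 6559049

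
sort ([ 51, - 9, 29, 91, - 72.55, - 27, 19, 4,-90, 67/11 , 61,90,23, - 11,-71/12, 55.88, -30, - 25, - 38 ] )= [ - 90, - 72.55, - 38, - 30, - 27 , -25, - 11,-9, - 71/12, 4,67/11, 19, 23,  29, 51,55.88,61,  90,91 ]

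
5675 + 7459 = 13134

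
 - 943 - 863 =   -  1806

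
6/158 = 3/79 = 0.04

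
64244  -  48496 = 15748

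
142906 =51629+91277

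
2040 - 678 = 1362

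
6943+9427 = 16370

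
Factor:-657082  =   - 2^1*29^1*11329^1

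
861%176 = 157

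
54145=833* 65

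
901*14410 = 12983410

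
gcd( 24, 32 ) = 8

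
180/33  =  60/11=5.45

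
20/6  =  10/3 = 3.33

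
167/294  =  167/294 = 0.57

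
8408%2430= 1118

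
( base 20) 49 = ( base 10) 89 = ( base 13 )6b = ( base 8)131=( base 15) 5e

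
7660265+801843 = 8462108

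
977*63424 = 61965248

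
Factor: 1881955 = 5^1 * 29^1 * 12979^1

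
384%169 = 46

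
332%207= 125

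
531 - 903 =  - 372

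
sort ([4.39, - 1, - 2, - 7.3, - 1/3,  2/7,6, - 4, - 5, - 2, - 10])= [ - 10, - 7.3, - 5, - 4 , - 2,-2, - 1,- 1/3, 2/7  ,  4.39,  6 ]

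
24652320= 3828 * 6440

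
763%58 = 9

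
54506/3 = 18168 + 2/3 = 18168.67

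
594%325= 269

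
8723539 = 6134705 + 2588834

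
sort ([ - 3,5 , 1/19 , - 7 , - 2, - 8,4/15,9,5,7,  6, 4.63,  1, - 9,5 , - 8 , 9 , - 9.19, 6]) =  [-9.19, - 9, - 8, - 8,  -  7, - 3, - 2,1/19,4/15 , 1,4.63,5, 5,5,6, 6,7,  9, 9] 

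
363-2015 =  - 1652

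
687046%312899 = 61248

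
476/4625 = 476/4625 = 0.10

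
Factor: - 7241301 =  - 3^2* 804589^1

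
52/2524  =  13/631  =  0.02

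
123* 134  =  16482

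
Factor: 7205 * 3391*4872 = 119033459160= 2^3 *3^1*5^1 *7^1* 11^1 * 29^1*131^1*3391^1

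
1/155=1/155 = 0.01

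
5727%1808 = 303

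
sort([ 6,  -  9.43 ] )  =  [ - 9.43, 6]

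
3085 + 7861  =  10946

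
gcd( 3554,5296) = 2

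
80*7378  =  590240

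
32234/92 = 16117/46 = 350.37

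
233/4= 58 + 1/4 = 58.25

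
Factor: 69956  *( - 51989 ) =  - 2^2*7^2*1061^1*17489^1 = -  3636942484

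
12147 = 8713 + 3434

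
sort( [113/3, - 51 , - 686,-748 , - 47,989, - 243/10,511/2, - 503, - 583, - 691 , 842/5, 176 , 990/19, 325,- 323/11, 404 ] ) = [ - 748, - 691,-686, - 583, - 503, - 51, - 47, - 323/11,-243/10,113/3,990/19,  842/5, 176, 511/2,325,404, 989 ]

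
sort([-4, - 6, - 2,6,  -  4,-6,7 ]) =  [ - 6, - 6 ,-4  , - 4,-2, 6,  7]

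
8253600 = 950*8688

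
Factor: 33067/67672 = 43/88 = 2^ ( - 3 )* 11^( - 1)*43^1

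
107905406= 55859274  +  52046132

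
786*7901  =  6210186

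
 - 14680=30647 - 45327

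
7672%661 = 401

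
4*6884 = 27536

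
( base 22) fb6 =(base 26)b2k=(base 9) 11262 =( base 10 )7508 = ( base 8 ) 16524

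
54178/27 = 54178/27 = 2006.59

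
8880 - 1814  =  7066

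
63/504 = 1/8= 0.12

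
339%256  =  83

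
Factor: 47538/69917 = 342/503 = 2^1*3^2*19^1  *503^( - 1) 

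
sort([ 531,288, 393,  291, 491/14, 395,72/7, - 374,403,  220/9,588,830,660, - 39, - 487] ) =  [-487, - 374, - 39,72/7, 220/9, 491/14, 288,  291,393, 395, 403, 531,588, 660, 830]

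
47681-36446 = 11235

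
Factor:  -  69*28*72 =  - 2^5*3^3*7^1* 23^1 = - 139104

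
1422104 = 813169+608935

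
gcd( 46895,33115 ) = 5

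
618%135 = 78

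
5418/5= 5418/5   =  1083.60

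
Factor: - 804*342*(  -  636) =174879648 = 2^5 * 3^4*19^1*53^1*67^1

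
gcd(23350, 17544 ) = 2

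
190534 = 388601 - 198067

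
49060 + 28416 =77476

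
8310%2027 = 202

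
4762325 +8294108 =13056433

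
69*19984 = 1378896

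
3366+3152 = 6518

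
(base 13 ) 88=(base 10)112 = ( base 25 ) 4c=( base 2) 1110000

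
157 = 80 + 77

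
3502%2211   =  1291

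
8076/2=4038  =  4038.00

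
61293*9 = 551637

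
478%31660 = 478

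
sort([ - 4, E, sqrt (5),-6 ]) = [ - 6,-4, sqrt( 5 ), E ] 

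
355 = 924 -569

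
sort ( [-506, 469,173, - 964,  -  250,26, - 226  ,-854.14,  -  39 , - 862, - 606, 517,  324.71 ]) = [ - 964,-862, - 854.14, - 606, - 506,-250, - 226, - 39, 26, 173,324.71,469  ,  517] 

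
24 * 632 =15168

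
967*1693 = 1637131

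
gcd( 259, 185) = 37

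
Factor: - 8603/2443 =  - 1229/349 = -349^( - 1 ) * 1229^1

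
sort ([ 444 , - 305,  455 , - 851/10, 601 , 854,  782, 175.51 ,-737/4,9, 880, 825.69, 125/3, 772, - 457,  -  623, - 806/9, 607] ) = [  -  623, - 457, - 305, - 737/4, - 806/9,  -  851/10, 9,125/3,  175.51, 444,  455,601, 607 , 772, 782, 825.69,854,  880]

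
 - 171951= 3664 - 175615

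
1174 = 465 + 709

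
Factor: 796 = 2^2*199^1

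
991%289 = 124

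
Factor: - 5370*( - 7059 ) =2^1*3^2*5^1*13^1*179^1*181^1=37906830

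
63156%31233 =690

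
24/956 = 6/239 = 0.03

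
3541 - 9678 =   -  6137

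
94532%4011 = 2279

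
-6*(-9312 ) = 55872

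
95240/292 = 23810/73 = 326.16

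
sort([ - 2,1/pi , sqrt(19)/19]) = [-2 , sqrt( 19 )/19,1/pi]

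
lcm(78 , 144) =1872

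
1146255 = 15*76417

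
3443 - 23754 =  - 20311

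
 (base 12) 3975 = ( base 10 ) 6569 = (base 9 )10008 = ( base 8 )14651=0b1100110101001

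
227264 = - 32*( - 7102 ) 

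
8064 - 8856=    - 792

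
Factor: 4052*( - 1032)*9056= - 37869149184 = -2^10  *  3^1*43^1 * 283^1*1013^1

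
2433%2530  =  2433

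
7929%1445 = 704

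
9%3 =0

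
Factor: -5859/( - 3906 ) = 3/2= 2^(-1 )*3^1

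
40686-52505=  - 11819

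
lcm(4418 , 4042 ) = 189974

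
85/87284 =85/87284 = 0.00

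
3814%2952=862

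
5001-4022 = 979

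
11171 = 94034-82863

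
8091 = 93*87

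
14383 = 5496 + 8887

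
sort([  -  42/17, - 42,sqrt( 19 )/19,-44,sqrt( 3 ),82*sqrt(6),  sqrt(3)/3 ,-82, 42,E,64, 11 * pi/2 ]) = [  -  82, - 44, - 42, - 42/17, sqrt(19)/19, sqrt( 3)/3,sqrt( 3 ), E,11*pi/2,42,  64,82*sqrt( 6 ) ]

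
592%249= 94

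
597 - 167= 430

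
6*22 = 132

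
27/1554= 9/518 = 0.02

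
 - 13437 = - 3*4479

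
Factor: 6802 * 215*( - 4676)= -6838322680 = - 2^3*5^1 * 7^1*19^1*43^1*167^1*179^1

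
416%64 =32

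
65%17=14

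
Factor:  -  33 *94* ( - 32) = 2^6*3^1*11^1*47^1 = 99264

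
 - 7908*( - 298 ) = 2356584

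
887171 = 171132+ 716039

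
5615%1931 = 1753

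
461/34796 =461/34796 = 0.01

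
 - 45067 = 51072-96139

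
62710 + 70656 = 133366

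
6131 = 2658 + 3473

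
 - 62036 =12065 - 74101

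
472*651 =307272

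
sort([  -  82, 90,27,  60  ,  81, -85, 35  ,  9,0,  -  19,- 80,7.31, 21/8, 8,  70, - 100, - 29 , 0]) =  [ - 100, - 85,-82, - 80, - 29, - 19 , 0,0,21/8, 7.31,8, 9, 27,  35, 60, 70, 81,90]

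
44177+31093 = 75270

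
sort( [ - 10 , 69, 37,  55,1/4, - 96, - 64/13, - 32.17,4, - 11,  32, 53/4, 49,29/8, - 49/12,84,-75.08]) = [ - 96  , - 75.08, - 32.17,-11,-10, - 64/13, - 49/12,  1/4,29/8,4, 53/4,32,37,49, 55, 69 , 84]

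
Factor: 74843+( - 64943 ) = 9900= 2^2 * 3^2 * 5^2* 11^1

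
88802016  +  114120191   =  202922207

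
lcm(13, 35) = 455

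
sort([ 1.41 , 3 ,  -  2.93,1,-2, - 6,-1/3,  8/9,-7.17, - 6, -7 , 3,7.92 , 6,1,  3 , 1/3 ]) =[ - 7.17,-7,-6,-6 , - 2.93, - 2,-1/3, 1/3, 8/9,1, 1 , 1.41, 3,  3,  3,6, 7.92 ] 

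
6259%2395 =1469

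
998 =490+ 508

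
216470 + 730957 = 947427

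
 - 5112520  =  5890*( - 868)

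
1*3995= 3995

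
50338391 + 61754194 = 112092585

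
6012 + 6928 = 12940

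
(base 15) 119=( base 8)371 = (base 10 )249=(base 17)eb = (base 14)13B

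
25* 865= 21625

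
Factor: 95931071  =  95931071^1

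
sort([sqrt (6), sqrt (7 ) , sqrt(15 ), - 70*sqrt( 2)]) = [ - 70 * sqrt (2 ), sqrt( 6 ),sqrt( 7), sqrt (15)]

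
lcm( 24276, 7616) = 388416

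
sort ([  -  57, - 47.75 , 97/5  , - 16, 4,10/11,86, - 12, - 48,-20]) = [ - 57,-48 , - 47.75, - 20,-16, - 12 , 10/11,4, 97/5,86] 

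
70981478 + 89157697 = 160139175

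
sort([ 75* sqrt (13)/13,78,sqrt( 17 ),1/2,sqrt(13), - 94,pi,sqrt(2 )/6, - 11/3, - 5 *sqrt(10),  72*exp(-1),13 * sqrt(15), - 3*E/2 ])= [- 94, - 5 * sqrt( 10 ), - 3*E/2, - 11/3,sqrt (2)/6,1/2,pi,sqrt(13),  sqrt (17), 75*sqrt(13 )/13,72*exp( - 1),  13*sqrt (15 ),78] 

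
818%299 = 220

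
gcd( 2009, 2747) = 41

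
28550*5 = 142750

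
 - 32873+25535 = -7338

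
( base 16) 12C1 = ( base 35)3W6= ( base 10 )4801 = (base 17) GA7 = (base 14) 1A6D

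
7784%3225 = 1334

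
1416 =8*177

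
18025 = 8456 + 9569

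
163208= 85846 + 77362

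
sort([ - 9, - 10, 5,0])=[  -  10, - 9  ,  0,5 ]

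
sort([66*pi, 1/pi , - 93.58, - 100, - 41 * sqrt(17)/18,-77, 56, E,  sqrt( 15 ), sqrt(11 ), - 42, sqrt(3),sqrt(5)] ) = [-100, - 93.58,-77, -42,-41 * sqrt(17)/18,  1/pi, sqrt( 3), sqrt (5 ),E,sqrt(11), sqrt(15), 56,66 * pi ]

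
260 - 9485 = -9225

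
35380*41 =1450580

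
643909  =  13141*49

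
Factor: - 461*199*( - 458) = 42016462 = 2^1*199^1*229^1*461^1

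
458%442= 16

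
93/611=93/611 = 0.15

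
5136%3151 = 1985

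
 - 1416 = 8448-9864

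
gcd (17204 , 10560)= 44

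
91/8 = 11 + 3/8 = 11.38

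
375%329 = 46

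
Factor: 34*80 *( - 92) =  - 2^7 * 5^1*17^1*23^1 = -250240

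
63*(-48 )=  - 3024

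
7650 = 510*15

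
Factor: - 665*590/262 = - 5^2* 7^1*19^1 * 59^1* 131^(-1) = - 196175/131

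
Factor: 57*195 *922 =10248030 = 2^1*3^2*5^1*13^1*19^1* 461^1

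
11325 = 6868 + 4457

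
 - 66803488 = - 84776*788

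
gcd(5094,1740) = 6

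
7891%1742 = 923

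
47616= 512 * 93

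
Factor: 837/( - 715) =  - 3^3 *5^( - 1) * 11^(-1)*13^(-1 )*31^1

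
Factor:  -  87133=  - 87133^1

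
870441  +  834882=1705323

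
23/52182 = 23/52182= 0.00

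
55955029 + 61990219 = 117945248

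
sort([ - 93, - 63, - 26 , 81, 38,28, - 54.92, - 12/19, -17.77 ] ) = [-93, - 63, - 54.92,  -  26, - 17.77, - 12/19, 28 , 38, 81]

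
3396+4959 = 8355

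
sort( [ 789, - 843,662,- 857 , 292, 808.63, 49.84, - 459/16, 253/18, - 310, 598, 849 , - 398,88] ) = [-857, - 843,  -  398 , -310, - 459/16,253/18, 49.84,88,292 , 598,662, 789, 808.63, 849 ]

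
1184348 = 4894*242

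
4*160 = 640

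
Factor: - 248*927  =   - 229896  =  - 2^3*3^2*31^1 * 103^1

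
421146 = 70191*6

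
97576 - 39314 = 58262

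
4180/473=8+36/43 = 8.84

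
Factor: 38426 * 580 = 22287080 = 2^3*5^1 * 29^1 *19213^1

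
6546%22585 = 6546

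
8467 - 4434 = 4033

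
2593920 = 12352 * 210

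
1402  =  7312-5910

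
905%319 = 267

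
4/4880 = 1/1220 = 0.00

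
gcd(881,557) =1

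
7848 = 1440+6408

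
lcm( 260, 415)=21580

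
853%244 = 121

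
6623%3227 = 169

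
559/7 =559/7 =79.86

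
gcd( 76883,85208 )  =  1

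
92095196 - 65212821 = 26882375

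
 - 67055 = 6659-73714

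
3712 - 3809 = -97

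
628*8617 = 5411476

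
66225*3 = 198675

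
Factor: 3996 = 2^2*3^3 *37^1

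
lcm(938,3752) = 3752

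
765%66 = 39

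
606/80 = 7 + 23/40 = 7.58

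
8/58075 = 8/58075 = 0.00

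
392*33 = 12936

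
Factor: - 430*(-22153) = 9525790 = 2^1 * 5^1*43^1*22153^1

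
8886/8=1110 + 3/4= 1110.75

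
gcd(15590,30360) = 10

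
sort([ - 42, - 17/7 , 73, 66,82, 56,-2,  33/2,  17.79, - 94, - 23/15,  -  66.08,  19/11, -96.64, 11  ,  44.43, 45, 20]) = [ - 96.64, -94, - 66.08, - 42, - 17/7, - 2, - 23/15, 19/11, 11,33/2, 17.79 , 20  ,  44.43,  45, 56,66, 73,82]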